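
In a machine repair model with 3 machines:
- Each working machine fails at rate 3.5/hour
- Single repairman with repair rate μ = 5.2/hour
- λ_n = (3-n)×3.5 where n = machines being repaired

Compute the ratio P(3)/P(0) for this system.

P(3)/P(0) = ∏_{i=0}^{3-1} λ_i/μ_{i+1}
= (3-0)×3.5/5.2 × (3-1)×3.5/5.2 × (3-2)×3.5/5.2
= 1.8296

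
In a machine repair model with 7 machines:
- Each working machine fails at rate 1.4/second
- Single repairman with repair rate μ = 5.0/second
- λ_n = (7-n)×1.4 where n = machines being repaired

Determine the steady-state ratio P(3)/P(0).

P(3)/P(0) = ∏_{i=0}^{3-1} λ_i/μ_{i+1}
= (7-0)×1.4/5.0 × (7-1)×1.4/5.0 × (7-2)×1.4/5.0
= 4.6099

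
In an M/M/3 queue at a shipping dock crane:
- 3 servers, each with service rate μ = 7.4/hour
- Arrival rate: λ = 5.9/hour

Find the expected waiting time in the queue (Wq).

Traffic intensity: ρ = λ/(cμ) = 5.9/(3×7.4) = 0.2658
Since ρ = 0.2658 < 1, system is stable.
Offered load a = λ/μ = cρ = 5.9/7.4 = 0.7973
P₀ = [ Σₙ₌₀^2 aⁿ/n! + a^3/(3!(1-ρ)) ]⁻¹
Σ = a^0/0! + a^1/1! + a^2/2! = 1.0000 + 0.7973 + 0.3178 = 2.1151
a^3/(3!(1-ρ)) = 0.5068/(6 × 0.7342) = 0.1150
P₀ = 1/(2.1151 + 0.1150) = 0.4484
Lq = P₀·a^3·ρ / (3!(1-ρ)²) = 0.4484 × 0.5068 × 0.2658 / (6 × 0.5391) = 0.01867
Wq = Lq/λ = 0.018672/5.9 = 0.003165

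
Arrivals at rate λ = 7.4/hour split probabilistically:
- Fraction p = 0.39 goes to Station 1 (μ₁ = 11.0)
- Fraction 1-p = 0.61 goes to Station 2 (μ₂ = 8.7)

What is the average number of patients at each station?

Effective rates: λ₁ = 7.4×0.39 = 2.886, λ₂ = 7.4×0.61 = 4.514
Station 1: ρ₁ = 2.886/11.0 = 0.2624, L₁ = ρ₁/(1-ρ₁) = 0.2624/(1-0.2624) = 0.3557
Station 2: ρ₂ = 4.514/8.7 = 0.51885, L₂ = ρ₂/(1-ρ₂) = 0.51885/(1-0.51885) = 1.0784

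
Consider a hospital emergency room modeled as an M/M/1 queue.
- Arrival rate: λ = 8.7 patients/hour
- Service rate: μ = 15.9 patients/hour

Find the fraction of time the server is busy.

Server utilization: ρ = λ/μ
ρ = 8.7/15.9 = 0.5472
The server is busy 54.72% of the time.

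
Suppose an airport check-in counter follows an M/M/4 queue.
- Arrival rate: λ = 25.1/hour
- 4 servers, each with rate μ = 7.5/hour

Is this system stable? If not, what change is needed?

Stability requires ρ = λ/(cμ) < 1
ρ = 25.1/(4 × 7.5) = 25.1/30.00 = 0.8367
Since 0.8367 < 1, the system is STABLE.
The servers are busy 83.67% of the time.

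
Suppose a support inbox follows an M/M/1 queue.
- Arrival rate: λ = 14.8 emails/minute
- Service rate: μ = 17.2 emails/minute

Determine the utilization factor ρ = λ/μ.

Server utilization: ρ = λ/μ
ρ = 14.8/17.2 = 0.8605
The server is busy 86.05% of the time.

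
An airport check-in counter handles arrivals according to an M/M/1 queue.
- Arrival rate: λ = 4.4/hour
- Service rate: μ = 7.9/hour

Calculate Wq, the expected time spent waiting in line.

First, compute utilization: ρ = λ/μ = 4.4/7.9 = 0.5570
For M/M/1: Wq = λ/(μ(μ-λ))
Wq = 4.4/(7.9 × (7.9-4.4))
Wq = 4.4/(7.9 × 3.50)
Wq = 0.1591 hours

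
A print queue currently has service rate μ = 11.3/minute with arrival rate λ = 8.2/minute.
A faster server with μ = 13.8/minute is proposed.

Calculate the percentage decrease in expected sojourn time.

System 1: ρ₁ = 8.2/11.3 = 0.7257, W₁ = 1/(11.3-8.2) = 0.3226
System 2: ρ₂ = 8.2/13.8 = 0.5942, W₂ = 1/(13.8-8.2) = 0.1786
Improvement: (W₁-W₂)/W₁ = (0.3226-0.1786)/0.3226 = 44.64%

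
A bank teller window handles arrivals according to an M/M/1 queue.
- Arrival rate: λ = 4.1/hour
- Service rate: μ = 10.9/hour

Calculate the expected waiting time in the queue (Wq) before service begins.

First, compute utilization: ρ = λ/μ = 4.1/10.9 = 0.3761
For M/M/1: Wq = λ/(μ(μ-λ))
Wq = 4.1/(10.9 × (10.9-4.1))
Wq = 4.1/(10.9 × 6.80)
Wq = 0.05532 hours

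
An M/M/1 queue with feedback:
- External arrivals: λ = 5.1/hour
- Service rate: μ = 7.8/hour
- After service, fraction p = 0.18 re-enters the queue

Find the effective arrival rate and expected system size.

Effective arrival rate: λ_eff = λ/(1-p) = 5.1/(1-0.18) = 5.1/0.82 = 6.21951
ρ = λ_eff/μ = 6.21951/7.8 = 0.797373
L = ρ/(1-ρ) = 0.797373/(1-0.797373) = 3.9352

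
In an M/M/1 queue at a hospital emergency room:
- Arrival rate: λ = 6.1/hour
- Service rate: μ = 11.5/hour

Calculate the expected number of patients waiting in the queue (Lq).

ρ = λ/μ = 6.1/11.5 = 0.5304
For M/M/1: Lq = λ²/(μ(μ-λ))
Lq = 37.21/(11.5 × 5.40)
Lq = 0.5992 patients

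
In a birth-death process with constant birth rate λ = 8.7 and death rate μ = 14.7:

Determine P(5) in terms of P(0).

For constant rates: P(n)/P(0) = (λ/μ)^n
P(5)/P(0) = (8.7/14.7)^5 = 0.59184^5 = 0.07261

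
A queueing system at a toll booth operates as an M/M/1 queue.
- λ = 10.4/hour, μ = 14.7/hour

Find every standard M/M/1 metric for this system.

Step 1: ρ = λ/μ = 10.4/14.7 = 0.7075
Step 2: L = λ/(μ-λ) = 10.4/4.30 = 2.4186
Step 3: Lq = λ²/(μ(μ-λ)) = 108.16/(14.7×4.30) = 1.7111
Step 4: W = 1/(μ-λ) = 1/4.30 = 0.23256
Step 5: Wq = λ/(μ(μ-λ)) = 10.4/(14.7×4.30) = 0.1645
Step 6: P(0) = 1-ρ = 0.2925
Verify: L = λW = 10.4×0.23256 = 2.4186 ✔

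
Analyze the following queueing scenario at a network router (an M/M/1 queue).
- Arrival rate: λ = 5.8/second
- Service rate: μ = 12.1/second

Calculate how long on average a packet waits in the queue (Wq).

First, compute utilization: ρ = λ/μ = 5.8/12.1 = 0.4793
For M/M/1: Wq = λ/(μ(μ-λ))
Wq = 5.8/(12.1 × (12.1-5.8))
Wq = 5.8/(12.1 × 6.30)
Wq = 0.07609 seconds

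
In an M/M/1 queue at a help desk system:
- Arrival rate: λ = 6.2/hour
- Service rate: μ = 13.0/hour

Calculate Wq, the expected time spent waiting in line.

First, compute utilization: ρ = λ/μ = 6.2/13.0 = 0.4769
For M/M/1: Wq = λ/(μ(μ-λ))
Wq = 6.2/(13.0 × (13.0-6.2))
Wq = 6.2/(13.0 × 6.80)
Wq = 0.07014 hours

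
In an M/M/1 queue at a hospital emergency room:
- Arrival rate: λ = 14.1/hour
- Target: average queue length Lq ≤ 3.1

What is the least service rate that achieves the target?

For M/M/1: Lq = λ²/(μ(μ-λ))
Need Lq ≤ 3.1, i.e. μ(μ-λ) ≥ λ²/3.1
μ² - 14.1μ - 198.81/3.1 ≥ 0  →  μ² - 14.1μ - 64.13226 ≥ 0
Quadratic formula (positive root): μ = [λ + √(λ² + 4×64.13226)]/2
Discriminant: 198.81 + 4×64.13226 = 455.3390, √455.3390 = 21.3387
μ ≥ (14.1 + 21.3387)/2 = 17.7193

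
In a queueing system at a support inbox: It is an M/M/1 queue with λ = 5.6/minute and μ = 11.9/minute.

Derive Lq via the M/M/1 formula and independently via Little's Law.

Method 1 (direct): Lq = λ²/(μ(μ-λ)) = 31.36/(11.9 × 6.30) = 0.4183

Method 2 (Little's Law):
W = 1/(μ-λ) = 1/6.30 = 0.15873
Wq = W - 1/μ = 0.15873 - 0.084034 = 0.07470
Lq = λWq = 5.6 × 0.07470 = 0.4183 ✔ (matches Method 1)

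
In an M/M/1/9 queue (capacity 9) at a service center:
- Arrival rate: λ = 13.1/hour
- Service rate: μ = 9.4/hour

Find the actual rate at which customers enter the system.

ρ = λ/μ = 13.1/9.4 = 1.3936
P₀ = (1-ρ)/(1-ρ^(K+1)) = (1-1.3936)/(1-1.3936^10) = -0.3936/-26.6300 = 0.01478
P_K = P₀×ρ^K = 0.01478 × 1.3936^9 = 0.01478 × 19.8264 = 0.2930
λ_eff = λ(1-P_K) = 13.1 × (1 - 0.293048) = 13.1 × 0.706952 = 9.2611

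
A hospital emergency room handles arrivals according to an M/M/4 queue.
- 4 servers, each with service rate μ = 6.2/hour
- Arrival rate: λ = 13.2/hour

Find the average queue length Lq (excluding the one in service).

Traffic intensity: ρ = λ/(cμ) = 13.2/(4×6.2) = 0.5323
Since ρ = 0.5323 < 1, system is stable.
Offered load a = λ/μ = cρ = 13.2/6.2 = 2.1290
P₀ = [ Σₙ₌₀^3 aⁿ/n! + a^4/(4!(1-ρ)) ]⁻¹
Σ = a^0/0! + a^1/1! + a^2/2! + a^3/3! = 1.0000 + 2.1290 + 2.2664 + 1.6084 = 7.0038
a^4/(4!(1-ρ)) = 20.5461/(24 × 0.46774) = 1.8303
P₀ = 1/(7.0038 + 1.8303) = 0.1132
Lq = P₀·a^4·ρ / (4!(1-ρ)²) = 0.1132 × 20.5461 × 0.5323 / (24 × 0.2188) = 0.2358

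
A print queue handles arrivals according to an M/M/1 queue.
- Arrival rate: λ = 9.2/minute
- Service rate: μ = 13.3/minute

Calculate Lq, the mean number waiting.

ρ = λ/μ = 9.2/13.3 = 0.6917
For M/M/1: Lq = λ²/(μ(μ-λ))
Lq = 84.64/(13.3 × 4.10)
Lq = 1.5522 jobs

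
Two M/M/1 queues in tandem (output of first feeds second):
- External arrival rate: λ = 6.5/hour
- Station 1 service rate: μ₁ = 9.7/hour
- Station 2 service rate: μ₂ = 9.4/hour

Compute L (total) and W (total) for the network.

By Jackson's theorem, each station behaves as independent M/M/1.
Station 1: ρ₁ = 6.5/9.7 = 0.6701, L₁ = ρ₁/(1-ρ₁) = λ/(μ₁-λ) = 6.5/3.20 = 2.03125
Station 2: ρ₂ = 6.5/9.4 = 0.6915, L₂ = ρ₂/(1-ρ₂) = λ/(μ₂-λ) = 6.5/2.90 = 2.24138
Total: L = L₁ + L₂ = 2.03125 + 2.24138 = 4.2726
W = L/λ = 4.2726/6.5 = 0.6573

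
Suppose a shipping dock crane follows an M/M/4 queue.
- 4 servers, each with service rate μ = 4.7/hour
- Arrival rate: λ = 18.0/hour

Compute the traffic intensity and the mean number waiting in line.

Traffic intensity: ρ = λ/(cμ) = 18.0/(4×4.7) = 0.9574
Since ρ = 0.9574 < 1, system is stable.
Offered load a = λ/μ = cρ = 18.0/4.7 = 3.8298
P₀ = [ Σₙ₌₀^3 aⁿ/n! + a^4/(4!(1-ρ)) ]⁻¹
Σ = a^0/0! + a^1/1! + a^2/2! + a^3/3! = 1.0000 + 3.8298 + 7.3336 + 9.3621 = 21.5255
a^4/(4!(1-ρ)) = 215.1288/(24 × 0.04255319) = 210.6470
P₀ = 1/(21.5255 + 210.6470) = 0.004307
Lq = P₀·a^4·ρ / (4!(1-ρ)²) = 0.004307143 × 215.1288 × 0.9574468 / (24 × 0.001810774) = 20.4139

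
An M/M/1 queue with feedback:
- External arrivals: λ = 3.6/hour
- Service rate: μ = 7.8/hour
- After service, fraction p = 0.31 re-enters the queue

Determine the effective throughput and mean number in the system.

Effective arrival rate: λ_eff = λ/(1-p) = 3.6/(1-0.31) = 3.6/0.69 = 5.2174
ρ = λ_eff/μ = 5.2174/7.8 = 0.6689
L = ρ/(1-ρ) = 0.6689/(1-0.6689) = 2.0202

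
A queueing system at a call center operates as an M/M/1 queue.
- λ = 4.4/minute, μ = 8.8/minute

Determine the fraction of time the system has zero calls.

ρ = λ/μ = 4.4/8.8 = 0.5000
P(0) = 1 - ρ = 1 - 0.5000 = 0.5000
The server is idle 50.00% of the time.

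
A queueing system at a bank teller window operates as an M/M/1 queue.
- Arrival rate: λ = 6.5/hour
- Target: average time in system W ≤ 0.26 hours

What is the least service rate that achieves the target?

For M/M/1: W = 1/(μ-λ)
Need W ≤ 0.26, so 1/(μ-λ) ≤ 0.26
μ - λ ≥ 1/0.26 = 3.8462
μ ≥ 6.5 + 3.8462 = 10.3462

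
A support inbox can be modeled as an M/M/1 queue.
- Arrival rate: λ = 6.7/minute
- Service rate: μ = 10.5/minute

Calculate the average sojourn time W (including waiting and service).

First, compute utilization: ρ = λ/μ = 6.7/10.5 = 0.6381
For M/M/1: W = 1/(μ-λ)
W = 1/(10.5-6.7) = 1/3.80
W = 0.2632 minutes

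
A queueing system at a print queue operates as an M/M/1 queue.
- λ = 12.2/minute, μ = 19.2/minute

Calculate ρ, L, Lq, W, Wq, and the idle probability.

Step 1: ρ = λ/μ = 12.2/19.2 = 0.6354
Step 2: L = λ/(μ-λ) = 12.2/7.00 = 1.7429
Step 3: Lq = λ²/(μ(μ-λ)) = 148.84/(19.2×7.00) = 1.1074
Step 4: W = 1/(μ-λ) = 1/7.00 = 0.14286
Step 5: Wq = λ/(μ(μ-λ)) = 12.2/(19.2×7.00) = 0.09077
Step 6: P(0) = 1-ρ = 0.3646
Verify: L = λW = 12.2×0.14286 = 1.7429 ✔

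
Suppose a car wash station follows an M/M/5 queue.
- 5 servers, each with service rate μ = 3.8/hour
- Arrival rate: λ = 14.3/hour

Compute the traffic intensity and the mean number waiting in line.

Traffic intensity: ρ = λ/(cμ) = 14.3/(5×3.8) = 0.7526
Since ρ = 0.7526 < 1, system is stable.
Offered load a = λ/μ = cρ = 14.3/3.8 = 3.7632
P₀ = [ Σₙ₌₀^4 aⁿ/n! + a^5/(5!(1-ρ)) ]⁻¹
Σ = a^0/0! + a^1/1! + a^2/2! + a^3/3! + a^4/4! = 1.00000 + 3.76316 + 7.08068 + 8.88190 + 8.35600 = 29.0817
a^5/(5!(1-ρ)) = 754.6789/(120 × 0.247368) = 25.4236
P₀ = 1/(29.0817 + 25.4236) = 0.01835
Lq = P₀·a^5·ρ / (5!(1-ρ)²) = 0.018347 × 754.6789 × 0.75263 / (120 × 0.061191) = 1.4192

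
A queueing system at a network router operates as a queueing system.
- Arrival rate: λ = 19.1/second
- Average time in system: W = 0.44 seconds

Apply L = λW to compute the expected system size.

Little's Law: L = λW
L = 19.1 × 0.44 = 8.4040 packets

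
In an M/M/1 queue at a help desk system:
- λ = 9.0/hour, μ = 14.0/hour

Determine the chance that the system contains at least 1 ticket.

ρ = λ/μ = 9.0/14.0 = 0.6429
P(N ≥ n) = ρⁿ
P(N ≥ 1) = 0.6429^1
P(N ≥ 1) = 0.6429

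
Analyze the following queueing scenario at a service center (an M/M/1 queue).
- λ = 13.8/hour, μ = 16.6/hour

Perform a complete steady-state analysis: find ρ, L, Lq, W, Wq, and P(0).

Step 1: ρ = λ/μ = 13.8/16.6 = 0.8313
Step 2: L = λ/(μ-λ) = 13.8/2.80 = 4.9286
Step 3: Lq = λ²/(μ(μ-λ)) = 190.44/(16.6×2.80) = 4.0972
Step 4: W = 1/(μ-λ) = 1/2.80 = 0.357143
Step 5: Wq = λ/(μ(μ-λ)) = 13.8/(16.6×2.80) = 0.2969
Step 6: P(0) = 1-ρ = 0.1687
Verify: L = λW = 13.8×0.357143 = 4.9286 ✔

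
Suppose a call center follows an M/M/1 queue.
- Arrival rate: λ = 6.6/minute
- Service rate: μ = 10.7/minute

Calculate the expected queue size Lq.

ρ = λ/μ = 6.6/10.7 = 0.6168
For M/M/1: Lq = λ²/(μ(μ-λ))
Lq = 43.56/(10.7 × 4.10)
Lq = 0.9929 calls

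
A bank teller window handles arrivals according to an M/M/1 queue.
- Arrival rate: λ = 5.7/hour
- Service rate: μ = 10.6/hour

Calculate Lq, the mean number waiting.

ρ = λ/μ = 5.7/10.6 = 0.5377
For M/M/1: Lq = λ²/(μ(μ-λ))
Lq = 32.49/(10.6 × 4.90)
Lq = 0.6255 transactions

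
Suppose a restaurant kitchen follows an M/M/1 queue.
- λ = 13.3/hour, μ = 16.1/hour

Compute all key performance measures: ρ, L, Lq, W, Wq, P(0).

Step 1: ρ = λ/μ = 13.3/16.1 = 0.8261
Step 2: L = λ/(μ-λ) = 13.3/2.80 = 4.7500
Step 3: Lq = λ²/(μ(μ-λ)) = 176.89/(16.1×2.80) = 3.9239
Step 4: W = 1/(μ-λ) = 1/2.80 = 0.35714
Step 5: Wq = λ/(μ(μ-λ)) = 13.3/(16.1×2.80) = 0.2950
Step 6: P(0) = 1-ρ = 0.1739
Verify: L = λW = 13.3×0.35714 = 4.7500 ✔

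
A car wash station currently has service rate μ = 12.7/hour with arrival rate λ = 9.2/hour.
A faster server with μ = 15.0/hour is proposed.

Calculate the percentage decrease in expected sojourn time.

System 1: ρ₁ = 9.2/12.7 = 0.7244, W₁ = 1/(12.7-9.2) = 0.2857
System 2: ρ₂ = 9.2/15.0 = 0.6133, W₂ = 1/(15.0-9.2) = 0.1724
Improvement: (W₁-W₂)/W₁ = (0.2857-0.1724)/0.2857 = 39.66%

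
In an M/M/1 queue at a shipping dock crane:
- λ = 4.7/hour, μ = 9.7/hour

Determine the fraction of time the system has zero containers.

ρ = λ/μ = 4.7/9.7 = 0.4845
P(0) = 1 - ρ = 1 - 0.4845 = 0.5155
The server is idle 51.55% of the time.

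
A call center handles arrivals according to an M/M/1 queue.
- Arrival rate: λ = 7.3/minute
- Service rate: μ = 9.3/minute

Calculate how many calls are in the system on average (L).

ρ = λ/μ = 7.3/9.3 = 0.7849
For M/M/1: L = λ/(μ-λ)
L = 7.3/(9.3-7.3) = 7.3/2.00
L = 3.6500 calls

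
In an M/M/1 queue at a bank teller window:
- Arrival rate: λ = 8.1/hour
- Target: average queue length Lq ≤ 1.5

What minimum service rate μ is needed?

For M/M/1: Lq = λ²/(μ(μ-λ))
Need Lq ≤ 1.5, i.e. μ(μ-λ) ≥ λ²/1.5
μ² - 8.1μ - 65.61/1.5 ≥ 0  →  μ² - 8.1μ - 43.7400 ≥ 0
Quadratic formula (positive root): μ = [λ + √(λ² + 4×43.7400)]/2
Discriminant: 65.61 + 4×43.7400 = 240.5700, √240.5700 = 15.5103
μ ≥ (8.1 + 15.5103)/2 = 11.8052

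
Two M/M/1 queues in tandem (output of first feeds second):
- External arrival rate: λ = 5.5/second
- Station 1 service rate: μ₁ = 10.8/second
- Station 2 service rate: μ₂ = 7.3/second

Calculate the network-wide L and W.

By Jackson's theorem, each station behaves as independent M/M/1.
Station 1: ρ₁ = 5.5/10.8 = 0.5093, L₁ = ρ₁/(1-ρ₁) = λ/(μ₁-λ) = 5.5/5.30 = 1.0377
Station 2: ρ₂ = 5.5/7.3 = 0.7534, L₂ = ρ₂/(1-ρ₂) = λ/(μ₂-λ) = 5.5/1.80 = 3.0556
Total: L = L₁ + L₂ = 1.0377 + 3.0556 = 4.0933
W = L/λ = 4.0933/5.5 = 0.7442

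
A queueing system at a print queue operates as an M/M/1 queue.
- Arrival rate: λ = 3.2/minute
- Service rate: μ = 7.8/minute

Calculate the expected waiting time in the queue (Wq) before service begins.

First, compute utilization: ρ = λ/μ = 3.2/7.8 = 0.4103
For M/M/1: Wq = λ/(μ(μ-λ))
Wq = 3.2/(7.8 × (7.8-3.2))
Wq = 3.2/(7.8 × 4.60)
Wq = 0.08919 minutes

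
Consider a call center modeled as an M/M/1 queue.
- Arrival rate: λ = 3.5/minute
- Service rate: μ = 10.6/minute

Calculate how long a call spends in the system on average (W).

First, compute utilization: ρ = λ/μ = 3.5/10.6 = 0.3302
For M/M/1: W = 1/(μ-λ)
W = 1/(10.6-3.5) = 1/7.10
W = 0.1408 minutes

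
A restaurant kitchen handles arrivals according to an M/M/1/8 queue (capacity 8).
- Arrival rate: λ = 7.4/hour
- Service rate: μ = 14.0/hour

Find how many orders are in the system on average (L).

ρ = λ/μ = 7.4/14.0 = 0.52857
P₀ = (1-ρ)/(1-ρ^(K+1)) = (1-0.52857)/(1-0.52857^9) = 0.47143/0.99678 = 0.4730
P_K = P₀×ρ^K = 0.4730 × 0.52857^8 = 0.4730 × 0.006093 = 0.002882
L = ρ[1 - (K+1)ρ^K + Kρ^(K+1)] / [(1-ρ)(1-ρ^(K+1))]
L = 0.52857 × (1 - 9×0.006093 + 8×0.003220) / ((1 - 0.52857) × (1 - 0.003220)) = 1.0921 orders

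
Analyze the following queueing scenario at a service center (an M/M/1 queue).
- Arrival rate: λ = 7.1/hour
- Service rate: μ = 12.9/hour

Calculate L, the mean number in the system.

ρ = λ/μ = 7.1/12.9 = 0.5504
For M/M/1: L = λ/(μ-λ)
L = 7.1/(12.9-7.1) = 7.1/5.80
L = 1.2241 customers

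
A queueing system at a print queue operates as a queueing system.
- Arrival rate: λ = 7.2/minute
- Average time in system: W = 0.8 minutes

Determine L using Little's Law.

Little's Law: L = λW
L = 7.2 × 0.8 = 5.7600 jobs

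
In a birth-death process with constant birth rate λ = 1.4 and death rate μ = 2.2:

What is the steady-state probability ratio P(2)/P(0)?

For constant rates: P(n)/P(0) = (λ/μ)^n
P(2)/P(0) = (1.4/2.2)^2 = 0.6364^2 = 0.4050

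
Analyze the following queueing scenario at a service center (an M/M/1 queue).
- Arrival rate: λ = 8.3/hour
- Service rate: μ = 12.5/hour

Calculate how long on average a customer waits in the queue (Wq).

First, compute utilization: ρ = λ/μ = 8.3/12.5 = 0.6640
For M/M/1: Wq = λ/(μ(μ-λ))
Wq = 8.3/(12.5 × (12.5-8.3))
Wq = 8.3/(12.5 × 4.20)
Wq = 0.1581 hours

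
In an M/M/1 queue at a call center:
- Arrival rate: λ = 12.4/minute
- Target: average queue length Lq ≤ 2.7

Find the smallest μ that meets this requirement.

For M/M/1: Lq = λ²/(μ(μ-λ))
Need Lq ≤ 2.7, i.e. μ(μ-λ) ≥ λ²/2.7
μ² - 12.4μ - 153.76/2.7 ≥ 0  →  μ² - 12.4μ - 56.94815 ≥ 0
Quadratic formula (positive root): μ = [λ + √(λ² + 4×56.94815)]/2
Discriminant: 153.76 + 4×56.94815 = 381.5526, √381.5526 = 19.5334
μ ≥ (12.4 + 19.5334)/2 = 15.9667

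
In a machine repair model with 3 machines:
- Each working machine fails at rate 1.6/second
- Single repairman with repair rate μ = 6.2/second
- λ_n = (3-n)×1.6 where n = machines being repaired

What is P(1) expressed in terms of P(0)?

P(1)/P(0) = ∏_{i=0}^{1-1} λ_i/μ_{i+1}
= (3-0)×1.6/6.2
= 0.7742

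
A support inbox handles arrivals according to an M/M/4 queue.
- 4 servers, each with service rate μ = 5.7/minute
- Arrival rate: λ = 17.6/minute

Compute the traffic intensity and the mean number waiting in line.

Traffic intensity: ρ = λ/(cμ) = 17.6/(4×5.7) = 0.7719
Since ρ = 0.7719 < 1, system is stable.
Offered load a = λ/μ = cρ = 17.6/5.7 = 3.0877
P₀ = [ Σₙ₌₀^3 aⁿ/n! + a^4/(4!(1-ρ)) ]⁻¹
Σ = a^0/0! + a^1/1! + a^2/2! + a^3/3! = 1.0000 + 3.0877 + 4.7670 + 4.9064 = 13.7611
a^4/(4!(1-ρ)) = 90.89736/(24 × 0.2280702) = 16.6062
P₀ = 1/(13.7611 + 16.6062) = 0.03293
Lq = P₀·a^4·ρ / (4!(1-ρ)²) = 0.032930 × 90.8974 × 0.77193 / (24 × 0.052016) = 1.8509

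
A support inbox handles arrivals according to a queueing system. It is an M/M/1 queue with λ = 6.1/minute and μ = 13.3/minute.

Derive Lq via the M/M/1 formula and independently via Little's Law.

Method 1 (direct): Lq = λ²/(μ(μ-λ)) = 37.21/(13.3 × 7.20) = 0.3886

Method 2 (Little's Law):
W = 1/(μ-λ) = 1/7.20 = 0.13889
Wq = W - 1/μ = 0.13889 - 0.075188 = 0.06370
Lq = λWq = 6.1 × 0.06370 = 0.3886 ✔ (matches Method 1)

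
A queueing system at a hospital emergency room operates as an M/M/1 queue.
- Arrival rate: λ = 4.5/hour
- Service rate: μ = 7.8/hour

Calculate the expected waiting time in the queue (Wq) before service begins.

First, compute utilization: ρ = λ/μ = 4.5/7.8 = 0.5769
For M/M/1: Wq = λ/(μ(μ-λ))
Wq = 4.5/(7.8 × (7.8-4.5))
Wq = 4.5/(7.8 × 3.30)
Wq = 0.1748 hours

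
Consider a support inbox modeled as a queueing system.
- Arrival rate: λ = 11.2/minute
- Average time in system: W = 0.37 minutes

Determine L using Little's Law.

Little's Law: L = λW
L = 11.2 × 0.37 = 4.1440 emails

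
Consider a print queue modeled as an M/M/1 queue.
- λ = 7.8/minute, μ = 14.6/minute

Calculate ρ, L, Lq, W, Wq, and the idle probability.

Step 1: ρ = λ/μ = 7.8/14.6 = 0.5342
Step 2: L = λ/(μ-λ) = 7.8/6.80 = 1.1471
Step 3: Lq = λ²/(μ(μ-λ)) = 60.84/(14.6×6.80) = 0.6128
Step 4: W = 1/(μ-λ) = 1/6.80 = 0.14706
Step 5: Wq = λ/(μ(μ-λ)) = 7.8/(14.6×6.80) = 0.07857
Step 6: P(0) = 1-ρ = 0.4658
Verify: L = λW = 7.8×0.14706 = 1.1471 ✔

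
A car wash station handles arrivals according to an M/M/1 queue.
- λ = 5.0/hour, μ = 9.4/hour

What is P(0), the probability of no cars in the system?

ρ = λ/μ = 5.0/9.4 = 0.5319
P(0) = 1 - ρ = 1 - 0.5319 = 0.4681
The server is idle 46.81% of the time.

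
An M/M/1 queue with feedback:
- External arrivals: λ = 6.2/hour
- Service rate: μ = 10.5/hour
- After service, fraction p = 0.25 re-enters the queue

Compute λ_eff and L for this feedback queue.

Effective arrival rate: λ_eff = λ/(1-p) = 6.2/(1-0.25) = 6.2/0.75 = 8.2667
ρ = λ_eff/μ = 8.2667/10.5 = 0.7873
L = ρ/(1-ρ) = 0.7873/(1-0.7873) = 3.7015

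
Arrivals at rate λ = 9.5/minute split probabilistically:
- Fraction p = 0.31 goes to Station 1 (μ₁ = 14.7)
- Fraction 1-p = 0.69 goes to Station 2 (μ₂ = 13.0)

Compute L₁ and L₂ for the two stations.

Effective rates: λ₁ = 9.5×0.31 = 2.945, λ₂ = 9.5×0.69 = 6.555
Station 1: ρ₁ = 2.945/14.7 = 0.2003, L₁ = ρ₁/(1-ρ₁) = 0.2003/(1-0.2003) = 0.2505
Station 2: ρ₂ = 6.555/13.0 = 0.50423, L₂ = ρ₂/(1-ρ₂) = 0.50423/(1-0.50423) = 1.0171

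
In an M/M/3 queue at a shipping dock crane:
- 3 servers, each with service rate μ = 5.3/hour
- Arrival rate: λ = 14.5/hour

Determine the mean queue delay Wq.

Traffic intensity: ρ = λ/(cμ) = 14.5/(3×5.3) = 0.9119
Since ρ = 0.9119 < 1, system is stable.
Offered load a = λ/μ = cρ = 14.5/5.3 = 2.7358
P₀ = [ Σₙ₌₀^2 aⁿ/n! + a^3/(3!(1-ρ)) ]⁻¹
Σ = a^0/0! + a^1/1! + a^2/2! = 1.00000 + 2.73585 + 3.74244 = 7.4783
a^3/(3!(1-ρ)) = 20.47747/(6 × 0.08805031) = 38.7609
P₀ = 1/(7.4783 + 38.7609) = 0.02163
Lq = P₀·a^3·ρ / (3!(1-ρ)²) = 0.0216267 × 20.4775 × 0.911950 / (6 × 0.00775286) = 8.6821
Wq = Lq/λ = 8.6821/14.5 = 0.5988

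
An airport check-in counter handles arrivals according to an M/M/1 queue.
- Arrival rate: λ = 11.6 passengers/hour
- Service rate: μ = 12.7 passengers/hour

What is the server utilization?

Server utilization: ρ = λ/μ
ρ = 11.6/12.7 = 0.9134
The server is busy 91.34% of the time.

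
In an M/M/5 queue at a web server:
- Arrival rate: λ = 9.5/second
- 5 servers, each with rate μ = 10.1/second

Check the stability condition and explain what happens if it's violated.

Stability requires ρ = λ/(cμ) < 1
ρ = 9.5/(5 × 10.1) = 9.5/50.50 = 0.1881
Since 0.1881 < 1, the system is STABLE.
The servers are busy 18.81% of the time.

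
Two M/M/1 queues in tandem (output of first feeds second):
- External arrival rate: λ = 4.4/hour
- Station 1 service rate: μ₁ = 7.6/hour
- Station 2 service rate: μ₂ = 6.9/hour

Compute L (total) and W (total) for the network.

By Jackson's theorem, each station behaves as independent M/M/1.
Station 1: ρ₁ = 4.4/7.6 = 0.5789, L₁ = ρ₁/(1-ρ₁) = λ/(μ₁-λ) = 4.4/3.20 = 1.3750
Station 2: ρ₂ = 4.4/6.9 = 0.6377, L₂ = ρ₂/(1-ρ₂) = λ/(μ₂-λ) = 4.4/2.50 = 1.7600
Total: L = L₁ + L₂ = 1.3750 + 1.7600 = 3.1350
W = L/λ = 3.1350/4.4 = 0.7125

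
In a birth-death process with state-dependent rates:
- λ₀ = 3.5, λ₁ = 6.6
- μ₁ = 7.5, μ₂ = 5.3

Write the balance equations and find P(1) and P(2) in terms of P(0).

Balance equations:
State 0: λ₀P₀ = μ₁P₁ → P₁ = (λ₀/μ₁)P₀ = (3.5/7.5)P₀ = 0.4667P₀
State 1: P₂ = (λ₀λ₁)/(μ₁μ₂)P₀ = (3.5×6.6)/(7.5×5.3)P₀ = 0.5811P₀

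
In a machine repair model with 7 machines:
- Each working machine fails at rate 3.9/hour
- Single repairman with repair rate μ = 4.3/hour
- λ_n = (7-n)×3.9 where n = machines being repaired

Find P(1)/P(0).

P(1)/P(0) = ∏_{i=0}^{1-1} λ_i/μ_{i+1}
= (7-0)×3.9/4.3
= 6.3488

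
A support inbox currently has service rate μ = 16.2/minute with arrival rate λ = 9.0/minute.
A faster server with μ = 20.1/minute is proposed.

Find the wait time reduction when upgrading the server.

System 1: ρ₁ = 9.0/16.2 = 0.5556, W₁ = 1/(16.2-9.0) = 0.1389
System 2: ρ₂ = 9.0/20.1 = 0.4478, W₂ = 1/(20.1-9.0) = 0.09009
Improvement: (W₁-W₂)/W₁ = (0.1389-0.09009)/0.1389 = 35.14%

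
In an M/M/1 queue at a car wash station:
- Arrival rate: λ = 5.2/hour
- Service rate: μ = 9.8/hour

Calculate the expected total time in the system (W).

First, compute utilization: ρ = λ/μ = 5.2/9.8 = 0.5306
For M/M/1: W = 1/(μ-λ)
W = 1/(9.8-5.2) = 1/4.60
W = 0.2174 hours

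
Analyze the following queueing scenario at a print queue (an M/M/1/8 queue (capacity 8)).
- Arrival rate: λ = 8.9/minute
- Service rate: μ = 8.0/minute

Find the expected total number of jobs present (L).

ρ = λ/μ = 8.9/8.0 = 1.1125
P₀ = (1-ρ)/(1-ρ^(K+1)) = (1-1.1125)/(1-1.1125^9) = -0.1125/-1.6104 = 0.06986
P_K = P₀×ρ^K = 0.06986 × 1.1125^8 = 0.06986 × 2.3464 = 0.1639
L = ρ[1 - (K+1)ρ^K + Kρ^(K+1)] / [(1-ρ)(1-ρ^(K+1))]
L = 1.1125 × (1 - 9×2.346390 + 8×2.610359) / ((1 - 1.1125) × (1 - 2.610359)) = 4.6999 jobs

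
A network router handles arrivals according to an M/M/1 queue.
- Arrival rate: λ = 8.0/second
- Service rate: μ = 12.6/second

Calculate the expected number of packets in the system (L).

ρ = λ/μ = 8.0/12.6 = 0.6349
For M/M/1: L = λ/(μ-λ)
L = 8.0/(12.6-8.0) = 8.0/4.60
L = 1.7391 packets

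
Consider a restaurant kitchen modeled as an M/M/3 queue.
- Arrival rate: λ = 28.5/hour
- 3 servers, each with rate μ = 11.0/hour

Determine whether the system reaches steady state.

Stability requires ρ = λ/(cμ) < 1
ρ = 28.5/(3 × 11.0) = 28.5/33.00 = 0.8636
Since 0.8636 < 1, the system is STABLE.
The servers are busy 86.36% of the time.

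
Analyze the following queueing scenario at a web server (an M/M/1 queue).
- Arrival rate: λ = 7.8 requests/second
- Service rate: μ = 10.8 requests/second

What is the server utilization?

Server utilization: ρ = λ/μ
ρ = 7.8/10.8 = 0.7222
The server is busy 72.22% of the time.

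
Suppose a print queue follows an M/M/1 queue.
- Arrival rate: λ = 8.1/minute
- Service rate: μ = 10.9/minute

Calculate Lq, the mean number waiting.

ρ = λ/μ = 8.1/10.9 = 0.7431
For M/M/1: Lq = λ²/(μ(μ-λ))
Lq = 65.61/(10.9 × 2.80)
Lq = 2.1497 jobs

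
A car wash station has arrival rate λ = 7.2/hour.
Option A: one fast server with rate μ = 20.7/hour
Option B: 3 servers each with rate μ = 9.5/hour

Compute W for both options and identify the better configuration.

Option A: single server μ = 20.7 (M/M/1)
  ρ_A = 7.2/20.7 = 0.3478
  W_A = 1/(μ-λ) = 1/(20.7-7.2) = 1/13.50 = 0.07407

Option B: 3 servers μ = 9.5 (M/M/3)
  ρ_B = λ/(cμ) = 7.2/(3×9.5) = 0.2526
  Offered load a = λ/μ = cρ = 7.2/9.5 = 0.7579
  P₀ = [ Σₙ₌₀^2 aⁿ/n! + a^3/(3!(1-ρ)) ]⁻¹
  Σ = a^0/0! + a^1/1! + a^2/2! = 1.0000 + 0.7579 + 0.2872 = 2.0451
  a^3/(3!(1-ρ)) = 0.43534/(6 × 0.74737) = 0.09708
  P₀ = 1/(2.0451 + 0.09708) = 0.4668
  Lq = P₀·a^3·ρ / (3!(1-ρ)²) = 0.46681 × 0.43534 × 0.25263 / (6 × 0.55856) = 0.01532
  Wq_B = Lq/λ = 0.01532/7.2 = 0.002128
  W_B = Wq_B + 1/μ = 0.002128 + 0.1053 = 0.1074

Since W_A = 0.07407 < W_B = 0.1074, Option A (single fast server) has the shorter time in system.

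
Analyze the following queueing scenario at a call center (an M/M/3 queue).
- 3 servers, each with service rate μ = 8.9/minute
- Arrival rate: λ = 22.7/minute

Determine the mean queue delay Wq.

Traffic intensity: ρ = λ/(cμ) = 22.7/(3×8.9) = 0.8502
Since ρ = 0.8502 < 1, system is stable.
Offered load a = λ/μ = cρ = 22.7/8.9 = 2.5506
P₀ = [ Σₙ₌₀^2 aⁿ/n! + a^3/(3!(1-ρ)) ]⁻¹
Σ = a^0/0! + a^1/1! + a^2/2! = 1.00000 + 2.55056 + 3.25268 = 6.8032
a^3/(3!(1-ρ)) = 16.59234/(6 × 0.1498127) = 18.4590
P₀ = 1/(6.8032 + 18.4590) = 0.03958
Lq = P₀·a^3·ρ / (3!(1-ρ)²) = 0.039585 × 16.5923 × 0.85019 / (6 × 0.022444) = 4.1467
Wq = Lq/λ = 4.1467/22.7 = 0.1827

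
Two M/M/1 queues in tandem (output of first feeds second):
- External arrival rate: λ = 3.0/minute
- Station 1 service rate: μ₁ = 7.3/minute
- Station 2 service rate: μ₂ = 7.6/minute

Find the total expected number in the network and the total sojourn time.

By Jackson's theorem, each station behaves as independent M/M/1.
Station 1: ρ₁ = 3.0/7.3 = 0.4110, L₁ = ρ₁/(1-ρ₁) = λ/(μ₁-λ) = 3.0/4.30 = 0.69767
Station 2: ρ₂ = 3.0/7.6 = 0.3947, L₂ = ρ₂/(1-ρ₂) = λ/(μ₂-λ) = 3.0/4.60 = 0.65217
Total: L = L₁ + L₂ = 0.69767 + 0.65217 = 1.3498
W = L/λ = 1.3498/3.0 = 0.4499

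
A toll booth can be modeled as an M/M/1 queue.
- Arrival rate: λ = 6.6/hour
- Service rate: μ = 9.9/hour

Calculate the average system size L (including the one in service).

ρ = λ/μ = 6.6/9.9 = 0.6667
For M/M/1: L = λ/(μ-λ)
L = 6.6/(9.9-6.6) = 6.6/3.30
L = 2.0000 vehicles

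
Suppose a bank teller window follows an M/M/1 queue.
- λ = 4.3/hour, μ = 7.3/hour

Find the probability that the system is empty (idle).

ρ = λ/μ = 4.3/7.3 = 0.5890
P(0) = 1 - ρ = 1 - 0.5890 = 0.4110
The server is idle 41.10% of the time.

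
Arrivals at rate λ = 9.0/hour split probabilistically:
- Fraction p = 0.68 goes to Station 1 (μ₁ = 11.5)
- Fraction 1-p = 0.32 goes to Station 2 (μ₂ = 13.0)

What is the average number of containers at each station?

Effective rates: λ₁ = 9.0×0.68 = 6.12, λ₂ = 9.0×0.32 = 2.88
Station 1: ρ₁ = 6.12/11.5 = 0.53217, L₁ = ρ₁/(1-ρ₁) = 0.53217/(1-0.53217) = 1.1375
Station 2: ρ₂ = 2.88/13.0 = 0.22154, L₂ = ρ₂/(1-ρ₂) = 0.22154/(1-0.22154) = 0.2846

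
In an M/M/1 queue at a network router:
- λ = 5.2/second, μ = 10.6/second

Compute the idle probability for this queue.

ρ = λ/μ = 5.2/10.6 = 0.4906
P(0) = 1 - ρ = 1 - 0.4906 = 0.5094
The server is idle 50.94% of the time.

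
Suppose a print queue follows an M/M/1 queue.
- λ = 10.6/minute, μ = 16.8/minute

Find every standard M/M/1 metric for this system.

Step 1: ρ = λ/μ = 10.6/16.8 = 0.6310
Step 2: L = λ/(μ-λ) = 10.6/6.20 = 1.7097
Step 3: Lq = λ²/(μ(μ-λ)) = 112.36/(16.8×6.20) = 1.0787
Step 4: W = 1/(μ-λ) = 1/6.20 = 0.16129
Step 5: Wq = λ/(μ(μ-λ)) = 10.6/(16.8×6.20) = 0.1018
Step 6: P(0) = 1-ρ = 0.3690
Verify: L = λW = 10.6×0.16129 = 1.7097 ✔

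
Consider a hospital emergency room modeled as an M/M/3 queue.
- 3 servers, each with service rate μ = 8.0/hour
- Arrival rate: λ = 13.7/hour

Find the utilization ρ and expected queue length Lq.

Traffic intensity: ρ = λ/(cμ) = 13.7/(3×8.0) = 0.5708
Since ρ = 0.5708 < 1, system is stable.
Offered load a = λ/μ = cρ = 13.7/8.0 = 1.7125
P₀ = [ Σₙ₌₀^2 aⁿ/n! + a^3/(3!(1-ρ)) ]⁻¹
Σ = a^0/0! + a^1/1! + a^2/2! = 1.0000 + 1.7125 + 1.4663 = 4.1788
a^3/(3!(1-ρ)) = 5.0222/(6 × 0.42917) = 1.9504
P₀ = 1/(4.1788 + 1.9504) = 0.1632
Lq = P₀·a^3·ρ / (3!(1-ρ)²) = 0.16315 × 5.0222 × 0.57083 / (6 × 0.18418) = 0.4232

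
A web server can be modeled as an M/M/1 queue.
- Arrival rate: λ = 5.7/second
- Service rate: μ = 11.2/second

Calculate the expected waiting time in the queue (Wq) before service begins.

First, compute utilization: ρ = λ/μ = 5.7/11.2 = 0.5089
For M/M/1: Wq = λ/(μ(μ-λ))
Wq = 5.7/(11.2 × (11.2-5.7))
Wq = 5.7/(11.2 × 5.50)
Wq = 0.09253 seconds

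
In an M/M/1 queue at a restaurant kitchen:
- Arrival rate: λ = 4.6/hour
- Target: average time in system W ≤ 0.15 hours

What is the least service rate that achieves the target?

For M/M/1: W = 1/(μ-λ)
Need W ≤ 0.15, so 1/(μ-λ) ≤ 0.15
μ - λ ≥ 1/0.15 = 6.6667
μ ≥ 4.6 + 6.6667 = 11.2667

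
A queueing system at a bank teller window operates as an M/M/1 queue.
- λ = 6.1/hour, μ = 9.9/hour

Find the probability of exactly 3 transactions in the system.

ρ = λ/μ = 6.1/9.9 = 0.61616
P(n) = (1-ρ)ρⁿ
P(3) = (1-0.61616) × 0.61616^3
P(3) = 0.38384 × 0.23393
P(3) = 0.08979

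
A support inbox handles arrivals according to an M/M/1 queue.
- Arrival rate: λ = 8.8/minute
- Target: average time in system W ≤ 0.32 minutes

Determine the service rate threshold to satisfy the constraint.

For M/M/1: W = 1/(μ-λ)
Need W ≤ 0.32, so 1/(μ-λ) ≤ 0.32
μ - λ ≥ 1/0.32 = 3.1250
μ ≥ 8.8 + 3.1250 = 11.9250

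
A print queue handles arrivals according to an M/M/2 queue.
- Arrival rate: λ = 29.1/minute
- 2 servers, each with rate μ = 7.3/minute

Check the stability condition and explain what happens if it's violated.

Stability requires ρ = λ/(cμ) < 1
ρ = 29.1/(2 × 7.3) = 29.1/14.60 = 1.9932
Since 1.9932 ≥ 1, the system is UNSTABLE.
Need c > λ/μ = 29.1/7.3 = 3.99.
Minimum servers needed: c = 4.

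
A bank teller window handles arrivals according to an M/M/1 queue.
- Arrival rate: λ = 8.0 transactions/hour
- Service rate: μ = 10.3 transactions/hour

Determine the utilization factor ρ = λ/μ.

Server utilization: ρ = λ/μ
ρ = 8.0/10.3 = 0.7767
The server is busy 77.67% of the time.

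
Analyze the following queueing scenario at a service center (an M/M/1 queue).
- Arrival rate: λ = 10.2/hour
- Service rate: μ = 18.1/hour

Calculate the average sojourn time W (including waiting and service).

First, compute utilization: ρ = λ/μ = 10.2/18.1 = 0.5635
For M/M/1: W = 1/(μ-λ)
W = 1/(18.1-10.2) = 1/7.90
W = 0.1266 hours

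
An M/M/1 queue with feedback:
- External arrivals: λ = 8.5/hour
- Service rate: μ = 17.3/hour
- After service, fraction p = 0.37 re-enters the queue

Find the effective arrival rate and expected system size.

Effective arrival rate: λ_eff = λ/(1-p) = 8.5/(1-0.37) = 8.5/0.63 = 13.49206
ρ = λ_eff/μ = 13.49206/17.3 = 0.779888
L = ρ/(1-ρ) = 0.779888/(1-0.779888) = 3.5431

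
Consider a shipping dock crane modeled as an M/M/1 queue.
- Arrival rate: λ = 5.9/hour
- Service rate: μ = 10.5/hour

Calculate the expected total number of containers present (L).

ρ = λ/μ = 5.9/10.5 = 0.5619
For M/M/1: L = λ/(μ-λ)
L = 5.9/(10.5-5.9) = 5.9/4.60
L = 1.2826 containers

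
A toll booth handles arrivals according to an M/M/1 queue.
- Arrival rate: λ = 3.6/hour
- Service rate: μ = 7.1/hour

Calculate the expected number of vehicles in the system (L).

ρ = λ/μ = 3.6/7.1 = 0.5070
For M/M/1: L = λ/(μ-λ)
L = 3.6/(7.1-3.6) = 3.6/3.50
L = 1.0286 vehicles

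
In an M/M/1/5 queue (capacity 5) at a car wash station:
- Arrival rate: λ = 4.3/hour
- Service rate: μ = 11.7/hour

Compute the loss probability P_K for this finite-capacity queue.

ρ = λ/μ = 4.3/11.7 = 0.36752
P₀ = (1-ρ)/(1-ρ^(K+1)) = (1-0.36752)/(1-0.36752^6) = 0.63248/0.99754 = 0.6340
P_K = P₀×ρ^K = 0.6340 × 0.36752^5 = 0.6340 × 0.006705 = 0.004251
Blocking probability = 0.43%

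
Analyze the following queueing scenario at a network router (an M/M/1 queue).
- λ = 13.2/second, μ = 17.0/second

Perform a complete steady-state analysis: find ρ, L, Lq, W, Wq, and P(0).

Step 1: ρ = λ/μ = 13.2/17.0 = 0.7765
Step 2: L = λ/(μ-λ) = 13.2/3.80 = 3.4737
Step 3: Lq = λ²/(μ(μ-λ)) = 174.24/(17.0×3.80) = 2.6972
Step 4: W = 1/(μ-λ) = 1/3.80 = 0.26316
Step 5: Wq = λ/(μ(μ-λ)) = 13.2/(17.0×3.80) = 0.2043
Step 6: P(0) = 1-ρ = 0.2235
Verify: L = λW = 13.2×0.26316 = 3.4737 ✔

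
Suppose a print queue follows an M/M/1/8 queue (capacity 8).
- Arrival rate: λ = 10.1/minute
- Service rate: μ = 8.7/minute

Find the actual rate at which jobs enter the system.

ρ = λ/μ = 10.1/8.7 = 1.16092
P₀ = (1-ρ)/(1-ρ^(K+1)) = (1-1.16092)/(1-1.16092^9) = -0.16092/-2.8302 = 0.05686
P_K = P₀×ρ^K = 0.05686 × 1.16092^8 = 0.05686 × 3.2993 = 0.1876
λ_eff = λ(1-P_K) = 10.1 × (1 - 0.18759) = 10.1 × 0.81241 = 8.2053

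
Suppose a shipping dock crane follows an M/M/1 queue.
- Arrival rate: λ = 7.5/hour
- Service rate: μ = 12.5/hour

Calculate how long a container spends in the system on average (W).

First, compute utilization: ρ = λ/μ = 7.5/12.5 = 0.6000
For M/M/1: W = 1/(μ-λ)
W = 1/(12.5-7.5) = 1/5.00
W = 0.2000 hours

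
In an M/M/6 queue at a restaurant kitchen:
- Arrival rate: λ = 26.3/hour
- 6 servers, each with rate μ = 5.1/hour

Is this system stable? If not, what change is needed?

Stability requires ρ = λ/(cμ) < 1
ρ = 26.3/(6 × 5.1) = 26.3/30.60 = 0.8595
Since 0.8595 < 1, the system is STABLE.
The servers are busy 85.95% of the time.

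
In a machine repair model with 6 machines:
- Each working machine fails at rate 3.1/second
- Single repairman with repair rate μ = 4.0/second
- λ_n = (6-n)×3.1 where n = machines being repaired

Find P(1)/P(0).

P(1)/P(0) = ∏_{i=0}^{1-1} λ_i/μ_{i+1}
= (6-0)×3.1/4.0
= 4.6500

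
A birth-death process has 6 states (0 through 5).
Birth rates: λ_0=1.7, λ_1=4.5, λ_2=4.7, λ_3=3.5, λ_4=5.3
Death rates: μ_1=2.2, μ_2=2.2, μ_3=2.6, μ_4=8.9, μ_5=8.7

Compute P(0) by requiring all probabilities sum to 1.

Ratios P(n)/P(0) = (λ₀···λₙ₋₁)/(μ₁···μₙ):
P(1)/P(0) = (1.7)/(2.2) = 0.7727
P(2)/P(0) = (1.7×4.5)/(2.2×2.2) = 1.5806
P(3)/P(0) = (1.7×4.5×4.7)/(2.2×2.2×2.6) = 2.8572
P(4)/P(0) = (1.7×4.5×4.7×3.5)/(2.2×2.2×2.6×8.9) = 1.1236
P(5)/P(0) = (1.7×4.5×4.7×3.5×5.3)/(2.2×2.2×2.6×8.9×8.7) = 0.6845

Normalization: ∑ P(n) = 1
P(0) × (1.0000 + 0.7727 + 1.5806 + 2.8572 + 1.1236 + 0.6845) = 1
P(0) × 8.0186 = 1
P(0) = 1/8.0186 = 0.1247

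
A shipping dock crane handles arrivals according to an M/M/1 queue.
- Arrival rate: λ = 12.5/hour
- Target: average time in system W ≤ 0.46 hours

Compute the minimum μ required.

For M/M/1: W = 1/(μ-λ)
Need W ≤ 0.46, so 1/(μ-λ) ≤ 0.46
μ - λ ≥ 1/0.46 = 2.1739
μ ≥ 12.5 + 2.1739 = 14.6739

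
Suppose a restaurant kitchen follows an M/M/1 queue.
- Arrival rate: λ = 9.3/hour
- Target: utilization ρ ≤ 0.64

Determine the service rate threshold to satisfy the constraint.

ρ = λ/μ, so μ = λ/ρ
μ ≥ 9.3/0.64 = 14.5312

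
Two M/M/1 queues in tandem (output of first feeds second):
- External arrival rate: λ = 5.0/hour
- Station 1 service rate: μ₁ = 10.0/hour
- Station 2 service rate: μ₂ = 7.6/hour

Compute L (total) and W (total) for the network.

By Jackson's theorem, each station behaves as independent M/M/1.
Station 1: ρ₁ = 5.0/10.0 = 0.5000, L₁ = ρ₁/(1-ρ₁) = λ/(μ₁-λ) = 5.0/5.00 = 1.0000
Station 2: ρ₂ = 5.0/7.6 = 0.6579, L₂ = ρ₂/(1-ρ₂) = λ/(μ₂-λ) = 5.0/2.60 = 1.9231
Total: L = L₁ + L₂ = 1.0000 + 1.9231 = 2.9231
W = L/λ = 2.9231/5.0 = 0.5846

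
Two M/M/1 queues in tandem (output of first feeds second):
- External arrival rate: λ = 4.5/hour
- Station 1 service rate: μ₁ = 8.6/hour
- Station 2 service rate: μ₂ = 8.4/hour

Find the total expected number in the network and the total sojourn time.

By Jackson's theorem, each station behaves as independent M/M/1.
Station 1: ρ₁ = 4.5/8.6 = 0.5233, L₁ = ρ₁/(1-ρ₁) = λ/(μ₁-λ) = 4.5/4.10 = 1.0976
Station 2: ρ₂ = 4.5/8.4 = 0.5357, L₂ = ρ₂/(1-ρ₂) = λ/(μ₂-λ) = 4.5/3.90 = 1.1538
Total: L = L₁ + L₂ = 1.0976 + 1.1538 = 2.2514
W = L/λ = 2.2514/4.5 = 0.5003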